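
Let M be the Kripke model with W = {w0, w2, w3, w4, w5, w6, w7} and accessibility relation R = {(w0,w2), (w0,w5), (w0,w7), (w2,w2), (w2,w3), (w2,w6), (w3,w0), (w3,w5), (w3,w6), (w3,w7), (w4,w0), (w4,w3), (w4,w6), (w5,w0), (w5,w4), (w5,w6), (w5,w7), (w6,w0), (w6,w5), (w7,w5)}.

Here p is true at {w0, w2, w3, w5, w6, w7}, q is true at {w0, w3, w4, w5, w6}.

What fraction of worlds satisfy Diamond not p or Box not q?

w0: Diamond not p is F, Box not q is F. ✗
w2: Diamond not p is F, Box not q is F. ✗
w3: Diamond not p is F, Box not q is F. ✗
w4: Diamond not p is F, Box not q is F. ✗
w5: Diamond not p is T, Box not q is F. ✓
w6: Diamond not p is F, Box not q is F. ✗
w7: Diamond not p is F, Box not q is F. ✗
That's 1 of 7 worlds, so 1/7.

1/7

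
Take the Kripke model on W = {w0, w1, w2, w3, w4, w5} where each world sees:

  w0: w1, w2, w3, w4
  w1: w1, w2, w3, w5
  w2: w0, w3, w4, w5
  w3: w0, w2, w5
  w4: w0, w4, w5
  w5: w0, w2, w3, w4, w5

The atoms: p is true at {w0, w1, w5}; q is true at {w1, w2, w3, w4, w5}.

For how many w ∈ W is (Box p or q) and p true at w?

w0: Box p or q is F, p is T. ✗
w1: Box p or q is T, p is T. ✓
w2: Box p or q is T, p is F. ✗
w3: Box p or q is T, p is F. ✗
w4: Box p or q is T, p is F. ✗
w5: Box p or q is T, p is T. ✓
Satisfying worlds: {w1, w5}.

2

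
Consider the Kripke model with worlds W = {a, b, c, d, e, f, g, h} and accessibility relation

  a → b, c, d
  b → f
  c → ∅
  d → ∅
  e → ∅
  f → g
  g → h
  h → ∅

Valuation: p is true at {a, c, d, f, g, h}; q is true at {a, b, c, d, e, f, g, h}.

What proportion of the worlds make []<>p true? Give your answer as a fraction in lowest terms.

3/4

a: successors {b, c, d}; <>p there: b:T, c:F, d:F. ✗
b: successors {f}; <>p there: f:T. ✓
c: no successors, so []<>p holds vacuously. ✓
d: no successors, so []<>p holds vacuously. ✓
e: no successors, so []<>p holds vacuously. ✓
f: successors {g}; <>p there: g:T. ✓
g: successors {h}; <>p there: h:F. ✗
h: no successors, so []<>p holds vacuously. ✓
That's 6 of 8 worlds, so 6/8 = 3/4.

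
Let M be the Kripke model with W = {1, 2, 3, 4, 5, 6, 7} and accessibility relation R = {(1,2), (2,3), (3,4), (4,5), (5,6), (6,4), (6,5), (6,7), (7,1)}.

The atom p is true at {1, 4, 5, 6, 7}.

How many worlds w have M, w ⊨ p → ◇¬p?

1: p is T, ◇¬p is T. ✓
2: p is F, ◇¬p is T. ✓
3: p is F, ◇¬p is F. ✓
4: p is T, ◇¬p is F. ✗
5: p is T, ◇¬p is F. ✗
6: p is T, ◇¬p is F. ✗
7: p is T, ◇¬p is F. ✗
Satisfying worlds: {1, 2, 3}.

3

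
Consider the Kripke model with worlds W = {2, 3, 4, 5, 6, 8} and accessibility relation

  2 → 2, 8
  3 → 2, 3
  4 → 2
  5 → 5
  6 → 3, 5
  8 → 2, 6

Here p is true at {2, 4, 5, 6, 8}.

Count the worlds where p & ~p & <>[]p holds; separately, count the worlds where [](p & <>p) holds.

For p & ~p & <>[]p:
2: p is T, ~p & <>[]p is F. ✗
3: p is F, ~p & <>[]p is T. ✗
4: p is T, ~p & <>[]p is F. ✗
5: p is T, ~p & <>[]p is F. ✗
6: p is T, ~p & <>[]p is F. ✗
8: p is T, ~p & <>[]p is F. ✗
— 0 worlds.
For [](p & <>p):
2: successors {2, 8}; p & <>p there: 2:T, 8:T. ✓
3: successors {2, 3}; p & <>p there: 2:T, 3:F. ✗
4: successors {2}; p & <>p there: 2:T. ✓
5: successors {5}; p & <>p there: 5:T. ✓
6: successors {3, 5}; p & <>p there: 3:F, 5:T. ✗
8: successors {2, 6}; p & <>p there: 2:T, 6:T. ✓
— 4 worlds.

0 and 4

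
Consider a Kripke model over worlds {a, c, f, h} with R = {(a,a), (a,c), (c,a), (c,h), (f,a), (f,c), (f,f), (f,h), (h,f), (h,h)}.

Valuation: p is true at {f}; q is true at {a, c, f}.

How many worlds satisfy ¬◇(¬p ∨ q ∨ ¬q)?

a: ◇(¬p ∨ q ∨ ¬q) is T. ✗
c: ◇(¬p ∨ q ∨ ¬q) is T. ✗
f: ◇(¬p ∨ q ∨ ¬q) is T. ✗
h: ◇(¬p ∨ q ∨ ¬q) is T. ✗
Satisfying worlds: ∅.

0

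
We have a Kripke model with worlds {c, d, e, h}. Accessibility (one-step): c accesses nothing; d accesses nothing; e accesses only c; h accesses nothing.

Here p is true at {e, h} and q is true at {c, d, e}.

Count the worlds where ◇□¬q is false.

c: no successors, so ◇□¬q fails. ✗
d: no successors, so ◇□¬q fails. ✗
e: successors {c}; □¬q there: c:T. ✓
h: no successors, so ◇□¬q fails. ✗
Satisfying worlds: {e}.
So ◇□¬q fails at the other 3 worlds.

3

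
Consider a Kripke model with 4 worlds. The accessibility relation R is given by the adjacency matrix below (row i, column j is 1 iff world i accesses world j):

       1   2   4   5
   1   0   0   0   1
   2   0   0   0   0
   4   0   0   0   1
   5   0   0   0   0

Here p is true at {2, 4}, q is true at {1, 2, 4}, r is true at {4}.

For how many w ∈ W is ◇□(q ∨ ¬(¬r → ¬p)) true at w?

2

1: successors {5}; □(q ∨ ¬(¬r → ¬p)) there: 5:T. ✓
2: no successors, so ◇□(q ∨ ¬(¬r → ¬p)) fails. ✗
4: successors {5}; □(q ∨ ¬(¬r → ¬p)) there: 5:T. ✓
5: no successors, so ◇□(q ∨ ¬(¬r → ¬p)) fails. ✗
Satisfying worlds: {1, 4}.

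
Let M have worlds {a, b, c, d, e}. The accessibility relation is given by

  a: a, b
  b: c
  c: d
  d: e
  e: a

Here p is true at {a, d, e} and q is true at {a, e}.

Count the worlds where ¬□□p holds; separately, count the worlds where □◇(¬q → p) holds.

2 and 4

For ¬□□p:
a: □□p is F. ✓
b: □□p is T. ✗
c: □□p is T. ✗
d: □□p is T. ✗
e: □□p is F. ✓
— 2 worlds.
For □◇(¬q → p):
a: successors {a, b}; ◇(¬q → p) there: a:T, b:F. ✗
b: successors {c}; ◇(¬q → p) there: c:T. ✓
c: successors {d}; ◇(¬q → p) there: d:T. ✓
d: successors {e}; ◇(¬q → p) there: e:T. ✓
e: successors {a}; ◇(¬q → p) there: a:T. ✓
— 4 worlds.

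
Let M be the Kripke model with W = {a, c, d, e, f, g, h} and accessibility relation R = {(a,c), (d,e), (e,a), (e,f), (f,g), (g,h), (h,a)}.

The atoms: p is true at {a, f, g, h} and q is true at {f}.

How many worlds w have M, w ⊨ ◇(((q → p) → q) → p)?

a: successors {c}; ((q → p) → q) → p there: c:T. ✓
c: no successors, so ◇(((q → p) → q) → p) fails. ✗
d: successors {e}; ((q → p) → q) → p there: e:T. ✓
e: successors {a, f}; ((q → p) → q) → p there: a:T, f:T. ✓
f: successors {g}; ((q → p) → q) → p there: g:T. ✓
g: successors {h}; ((q → p) → q) → p there: h:T. ✓
h: successors {a}; ((q → p) → q) → p there: a:T. ✓
Satisfying worlds: {a, d, e, f, g, h}.

6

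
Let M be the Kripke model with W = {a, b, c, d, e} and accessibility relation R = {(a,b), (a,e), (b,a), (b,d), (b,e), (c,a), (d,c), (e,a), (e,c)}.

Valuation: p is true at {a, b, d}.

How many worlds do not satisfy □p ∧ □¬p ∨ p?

a: □p ∧ □¬p is F, p is T. ✓
b: □p ∧ □¬p is F, p is T. ✓
c: □p ∧ □¬p is F, p is F. ✗
d: □p ∧ □¬p is F, p is T. ✓
e: □p ∧ □¬p is F, p is F. ✗
Satisfying worlds: {a, b, d}.
So □p ∧ □¬p ∨ p fails at the other 2 worlds.

2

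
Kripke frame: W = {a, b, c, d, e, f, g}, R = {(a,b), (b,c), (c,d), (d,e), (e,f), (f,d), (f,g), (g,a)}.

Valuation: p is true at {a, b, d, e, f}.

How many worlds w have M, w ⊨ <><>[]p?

5

a: successors {b}; <>[]p there: b:T. ✓
b: successors {c}; <>[]p there: c:T. ✓
c: successors {d}; <>[]p there: d:T. ✓
d: successors {e}; <>[]p there: e:F. ✗
e: successors {f}; <>[]p there: f:T. ✓
f: successors {d, g}; <>[]p there: d:T, g:T. ✓
g: successors {a}; <>[]p there: a:F. ✗
Satisfying worlds: {a, b, c, e, f}.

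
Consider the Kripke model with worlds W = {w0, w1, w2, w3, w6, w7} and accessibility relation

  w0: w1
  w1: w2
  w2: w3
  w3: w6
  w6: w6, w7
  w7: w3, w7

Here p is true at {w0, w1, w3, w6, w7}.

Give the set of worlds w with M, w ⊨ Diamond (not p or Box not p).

w0: successors {w1}; not p or Box not p there: w1:T. ✓
w1: successors {w2}; not p or Box not p there: w2:T. ✓
w2: successors {w3}; not p or Box not p there: w3:F. ✗
w3: successors {w6}; not p or Box not p there: w6:F. ✗
w6: successors {w6, w7}; not p or Box not p there: w6:F, w7:F. ✗
w7: successors {w3, w7}; not p or Box not p there: w3:F, w7:F. ✗

{w0, w1}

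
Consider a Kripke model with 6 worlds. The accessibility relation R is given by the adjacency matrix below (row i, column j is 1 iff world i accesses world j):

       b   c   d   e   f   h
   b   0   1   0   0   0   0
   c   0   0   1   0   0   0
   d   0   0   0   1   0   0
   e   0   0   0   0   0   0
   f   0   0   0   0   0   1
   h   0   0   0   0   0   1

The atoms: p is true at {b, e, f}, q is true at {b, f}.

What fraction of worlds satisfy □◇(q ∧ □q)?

b: successors {c}; ◇(q ∧ □q) there: c:F. ✗
c: successors {d}; ◇(q ∧ □q) there: d:F. ✗
d: successors {e}; ◇(q ∧ □q) there: e:F. ✗
e: no successors, so □◇(q ∧ □q) holds vacuously. ✓
f: successors {h}; ◇(q ∧ □q) there: h:F. ✗
h: successors {h}; ◇(q ∧ □q) there: h:F. ✗
That's 1 of 6 worlds, so 1/6.

1/6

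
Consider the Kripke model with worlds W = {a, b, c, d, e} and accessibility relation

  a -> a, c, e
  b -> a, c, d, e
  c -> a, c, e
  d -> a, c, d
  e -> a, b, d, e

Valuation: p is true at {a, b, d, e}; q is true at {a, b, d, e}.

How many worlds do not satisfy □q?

a: successors {a, c, e}; q there: a:T, c:F, e:T. ✗
b: successors {a, c, d, e}; q there: a:T, c:F, d:T, e:T. ✗
c: successors {a, c, e}; q there: a:T, c:F, e:T. ✗
d: successors {a, c, d}; q there: a:T, c:F, d:T. ✗
e: successors {a, b, d, e}; q there: a:T, b:T, d:T, e:T. ✓
Satisfying worlds: {e}.
So □q fails at the other 4 worlds.

4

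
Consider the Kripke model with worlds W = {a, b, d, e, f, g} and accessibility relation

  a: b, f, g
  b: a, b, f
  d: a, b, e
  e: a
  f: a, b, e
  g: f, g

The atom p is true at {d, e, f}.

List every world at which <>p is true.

a: successors {b, f, g}; p there: b:F, f:T, g:F. ✓
b: successors {a, b, f}; p there: a:F, b:F, f:T. ✓
d: successors {a, b, e}; p there: a:F, b:F, e:T. ✓
e: successors {a}; p there: a:F. ✗
f: successors {a, b, e}; p there: a:F, b:F, e:T. ✓
g: successors {f, g}; p there: f:T, g:F. ✓

{a, b, d, f, g}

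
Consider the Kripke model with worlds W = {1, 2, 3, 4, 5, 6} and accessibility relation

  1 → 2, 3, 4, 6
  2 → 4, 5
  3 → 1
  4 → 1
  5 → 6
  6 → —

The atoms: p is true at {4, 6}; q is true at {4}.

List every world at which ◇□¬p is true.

{1, 2, 5}

1: successors {2, 3, 4, 6}; □¬p there: 2:F, 3:T, 4:T, 6:T. ✓
2: successors {4, 5}; □¬p there: 4:T, 5:F. ✓
3: successors {1}; □¬p there: 1:F. ✗
4: successors {1}; □¬p there: 1:F. ✗
5: successors {6}; □¬p there: 6:T. ✓
6: no successors, so ◇□¬p fails. ✗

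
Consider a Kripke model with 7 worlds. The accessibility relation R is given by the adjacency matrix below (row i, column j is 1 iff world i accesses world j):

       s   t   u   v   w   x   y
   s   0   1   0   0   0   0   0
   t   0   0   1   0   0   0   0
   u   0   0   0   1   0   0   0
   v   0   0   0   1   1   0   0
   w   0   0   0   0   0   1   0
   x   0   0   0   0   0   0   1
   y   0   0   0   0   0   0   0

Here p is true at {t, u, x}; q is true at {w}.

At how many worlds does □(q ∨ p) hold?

s: successors {t}; q ∨ p there: t:T. ✓
t: successors {u}; q ∨ p there: u:T. ✓
u: successors {v}; q ∨ p there: v:F. ✗
v: successors {v, w}; q ∨ p there: v:F, w:T. ✗
w: successors {x}; q ∨ p there: x:T. ✓
x: successors {y}; q ∨ p there: y:F. ✗
y: no successors, so □(q ∨ p) holds vacuously. ✓
Satisfying worlds: {s, t, w, y}.

4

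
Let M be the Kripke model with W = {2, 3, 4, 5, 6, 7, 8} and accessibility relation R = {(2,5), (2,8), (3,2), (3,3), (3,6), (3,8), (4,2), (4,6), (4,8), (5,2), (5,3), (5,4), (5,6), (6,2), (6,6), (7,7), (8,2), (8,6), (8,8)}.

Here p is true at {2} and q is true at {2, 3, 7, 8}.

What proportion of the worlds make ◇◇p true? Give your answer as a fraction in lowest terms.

2: successors {5, 8}; ◇p there: 5:T, 8:T. ✓
3: successors {2, 3, 6, 8}; ◇p there: 2:F, 3:T, 6:T, 8:T. ✓
4: successors {2, 6, 8}; ◇p there: 2:F, 6:T, 8:T. ✓
5: successors {2, 3, 4, 6}; ◇p there: 2:F, 3:T, 4:T, 6:T. ✓
6: successors {2, 6}; ◇p there: 2:F, 6:T. ✓
7: successors {7}; ◇p there: 7:F. ✗
8: successors {2, 6, 8}; ◇p there: 2:F, 6:T, 8:T. ✓
That's 6 of 7 worlds, so 6/7.

6/7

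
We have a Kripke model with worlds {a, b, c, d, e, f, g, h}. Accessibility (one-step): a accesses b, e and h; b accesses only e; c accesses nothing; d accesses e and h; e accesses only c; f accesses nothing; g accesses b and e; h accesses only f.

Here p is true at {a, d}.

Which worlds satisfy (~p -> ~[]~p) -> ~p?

{b, c, e, f, g, h}

a: ~p -> ~[]~p is T, ~p is F. ✗
b: ~p -> ~[]~p is F, ~p is T. ✓
c: ~p -> ~[]~p is F, ~p is T. ✓
d: ~p -> ~[]~p is T, ~p is F. ✗
e: ~p -> ~[]~p is F, ~p is T. ✓
f: ~p -> ~[]~p is F, ~p is T. ✓
g: ~p -> ~[]~p is F, ~p is T. ✓
h: ~p -> ~[]~p is F, ~p is T. ✓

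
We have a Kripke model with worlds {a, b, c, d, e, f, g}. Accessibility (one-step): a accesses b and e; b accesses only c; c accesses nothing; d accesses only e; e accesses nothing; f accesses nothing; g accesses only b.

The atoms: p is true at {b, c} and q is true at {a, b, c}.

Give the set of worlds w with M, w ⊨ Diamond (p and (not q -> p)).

{a, b, g}

a: successors {b, e}; p and (not q -> p) there: b:T, e:F. ✓
b: successors {c}; p and (not q -> p) there: c:T. ✓
c: no successors, so Diamond (p and (not q -> p)) fails. ✗
d: successors {e}; p and (not q -> p) there: e:F. ✗
e: no successors, so Diamond (p and (not q -> p)) fails. ✗
f: no successors, so Diamond (p and (not q -> p)) fails. ✗
g: successors {b}; p and (not q -> p) there: b:T. ✓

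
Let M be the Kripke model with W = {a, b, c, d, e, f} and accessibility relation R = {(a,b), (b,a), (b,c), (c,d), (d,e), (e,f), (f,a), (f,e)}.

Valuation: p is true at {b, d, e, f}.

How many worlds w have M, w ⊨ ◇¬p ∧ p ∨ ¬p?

4

a: ◇¬p ∧ p is F, ¬p is T. ✓
b: ◇¬p ∧ p is T, ¬p is F. ✓
c: ◇¬p ∧ p is F, ¬p is T. ✓
d: ◇¬p ∧ p is F, ¬p is F. ✗
e: ◇¬p ∧ p is F, ¬p is F. ✗
f: ◇¬p ∧ p is T, ¬p is F. ✓
Satisfying worlds: {a, b, c, f}.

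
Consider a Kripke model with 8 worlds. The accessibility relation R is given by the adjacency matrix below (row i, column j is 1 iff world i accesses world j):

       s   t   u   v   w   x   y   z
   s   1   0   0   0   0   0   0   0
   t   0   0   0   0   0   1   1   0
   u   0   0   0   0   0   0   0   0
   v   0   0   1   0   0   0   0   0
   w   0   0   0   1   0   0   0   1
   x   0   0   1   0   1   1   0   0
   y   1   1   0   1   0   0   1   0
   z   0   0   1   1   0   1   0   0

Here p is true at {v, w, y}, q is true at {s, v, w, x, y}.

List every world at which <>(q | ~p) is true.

s: successors {s}; q | ~p there: s:T. ✓
t: successors {x, y}; q | ~p there: x:T, y:T. ✓
u: no successors, so <>(q | ~p) fails. ✗
v: successors {u}; q | ~p there: u:T. ✓
w: successors {v, z}; q | ~p there: v:T, z:T. ✓
x: successors {u, w, x}; q | ~p there: u:T, w:T, x:T. ✓
y: successors {s, t, v, y}; q | ~p there: s:T, t:T, v:T, y:T. ✓
z: successors {u, v, x}; q | ~p there: u:T, v:T, x:T. ✓

{s, t, v, w, x, y, z}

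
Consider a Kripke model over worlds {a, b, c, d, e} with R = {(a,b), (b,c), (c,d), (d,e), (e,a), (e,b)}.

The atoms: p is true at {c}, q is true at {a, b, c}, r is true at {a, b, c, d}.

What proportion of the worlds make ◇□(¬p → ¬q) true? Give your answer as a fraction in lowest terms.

a: successors {b}; □(¬p → ¬q) there: b:T. ✓
b: successors {c}; □(¬p → ¬q) there: c:T. ✓
c: successors {d}; □(¬p → ¬q) there: d:T. ✓
d: successors {e}; □(¬p → ¬q) there: e:F. ✗
e: successors {a, b}; □(¬p → ¬q) there: a:F, b:T. ✓
That's 4 of 5 worlds, so 4/5.

4/5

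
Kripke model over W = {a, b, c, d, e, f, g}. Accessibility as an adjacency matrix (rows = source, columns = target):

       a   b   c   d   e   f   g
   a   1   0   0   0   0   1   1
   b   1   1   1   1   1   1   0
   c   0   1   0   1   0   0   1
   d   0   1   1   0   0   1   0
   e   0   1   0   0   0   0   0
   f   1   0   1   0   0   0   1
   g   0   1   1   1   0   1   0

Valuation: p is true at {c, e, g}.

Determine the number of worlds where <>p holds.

a: successors {a, f, g}; p there: a:F, f:F, g:T. ✓
b: successors {a, b, c, d, e, f}; p there: a:F, b:F, c:T, d:F, e:T, f:F. ✓
c: successors {b, d, g}; p there: b:F, d:F, g:T. ✓
d: successors {b, c, f}; p there: b:F, c:T, f:F. ✓
e: successors {b}; p there: b:F. ✗
f: successors {a, c, g}; p there: a:F, c:T, g:T. ✓
g: successors {b, c, d, f}; p there: b:F, c:T, d:F, f:F. ✓
Satisfying worlds: {a, b, c, d, f, g}.

6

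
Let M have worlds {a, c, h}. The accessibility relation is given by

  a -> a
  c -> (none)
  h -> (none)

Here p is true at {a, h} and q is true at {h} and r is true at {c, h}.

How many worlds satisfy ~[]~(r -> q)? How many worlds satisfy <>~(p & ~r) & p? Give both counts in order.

For ~[]~(r -> q):
a: []~(r -> q) is F. ✓
c: []~(r -> q) is T. ✗
h: []~(r -> q) is T. ✗
— 1 world.
For <>~(p & ~r) & p:
a: <>~(p & ~r) is F, p is T. ✗
c: <>~(p & ~r) is F, p is F. ✗
h: <>~(p & ~r) is F, p is T. ✗
— 0 worlds.

1 and 0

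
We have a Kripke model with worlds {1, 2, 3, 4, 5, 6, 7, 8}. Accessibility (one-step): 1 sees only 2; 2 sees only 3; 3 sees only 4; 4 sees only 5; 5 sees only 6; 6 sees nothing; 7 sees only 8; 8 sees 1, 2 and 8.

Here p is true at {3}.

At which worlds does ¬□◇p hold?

{2, 3, 4, 5, 7, 8}

1: □◇p is T. ✗
2: □◇p is F. ✓
3: □◇p is F. ✓
4: □◇p is F. ✓
5: □◇p is F. ✓
6: □◇p is T. ✗
7: □◇p is F. ✓
8: □◇p is F. ✓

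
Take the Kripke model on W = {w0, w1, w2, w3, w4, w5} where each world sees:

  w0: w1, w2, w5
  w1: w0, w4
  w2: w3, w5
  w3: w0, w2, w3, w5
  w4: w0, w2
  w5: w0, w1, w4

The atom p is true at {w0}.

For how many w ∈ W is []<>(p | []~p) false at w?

3

w0: successors {w1, w2, w5}; <>(p | []~p) there: w1:T, w2:F, w5:T. ✗
w1: successors {w0, w4}; <>(p | []~p) there: w0:T, w4:T. ✓
w2: successors {w3, w5}; <>(p | []~p) there: w3:T, w5:T. ✓
w3: successors {w0, w2, w3, w5}; <>(p | []~p) there: w0:T, w2:F, w3:T, w5:T. ✗
w4: successors {w0, w2}; <>(p | []~p) there: w0:T, w2:F. ✗
w5: successors {w0, w1, w4}; <>(p | []~p) there: w0:T, w1:T, w4:T. ✓
Satisfying worlds: {w1, w2, w5}.
So []<>(p | []~p) fails at the other 3 worlds.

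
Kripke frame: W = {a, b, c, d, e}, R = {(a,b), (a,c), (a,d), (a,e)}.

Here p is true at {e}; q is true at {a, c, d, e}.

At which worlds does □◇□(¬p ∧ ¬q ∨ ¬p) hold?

{b, c, d, e}

a: successors {b, c, d, e}; ◇□(¬p ∧ ¬q ∨ ¬p) there: b:F, c:F, d:F, e:F. ✗
b: no successors, so □◇□(¬p ∧ ¬q ∨ ¬p) holds vacuously. ✓
c: no successors, so □◇□(¬p ∧ ¬q ∨ ¬p) holds vacuously. ✓
d: no successors, so □◇□(¬p ∧ ¬q ∨ ¬p) holds vacuously. ✓
e: no successors, so □◇□(¬p ∧ ¬q ∨ ¬p) holds vacuously. ✓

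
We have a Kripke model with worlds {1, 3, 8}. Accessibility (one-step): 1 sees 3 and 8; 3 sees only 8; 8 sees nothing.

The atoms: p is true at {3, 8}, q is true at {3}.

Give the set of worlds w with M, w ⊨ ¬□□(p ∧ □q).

∅

1: □□(p ∧ □q) is T. ✗
3: □□(p ∧ □q) is T. ✗
8: □□(p ∧ □q) is T. ✗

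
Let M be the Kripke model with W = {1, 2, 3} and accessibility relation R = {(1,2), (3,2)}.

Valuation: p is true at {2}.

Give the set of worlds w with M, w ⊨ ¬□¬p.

1: □¬p is F. ✓
2: □¬p is T. ✗
3: □¬p is F. ✓

{1, 3}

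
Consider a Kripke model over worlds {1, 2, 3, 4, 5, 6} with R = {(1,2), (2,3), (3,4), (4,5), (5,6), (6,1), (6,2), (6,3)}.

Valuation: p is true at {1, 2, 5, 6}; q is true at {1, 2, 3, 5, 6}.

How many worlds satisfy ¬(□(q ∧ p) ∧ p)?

4

1: □(q ∧ p) ∧ p is T. ✗
2: □(q ∧ p) ∧ p is F. ✓
3: □(q ∧ p) ∧ p is F. ✓
4: □(q ∧ p) ∧ p is F. ✓
5: □(q ∧ p) ∧ p is T. ✗
6: □(q ∧ p) ∧ p is F. ✓
Satisfying worlds: {2, 3, 4, 6}.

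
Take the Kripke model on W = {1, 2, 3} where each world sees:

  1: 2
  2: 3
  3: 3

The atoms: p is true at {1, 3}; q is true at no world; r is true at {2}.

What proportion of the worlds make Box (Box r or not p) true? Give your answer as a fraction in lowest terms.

1/3

1: successors {2}; Box r or not p there: 2:T. ✓
2: successors {3}; Box r or not p there: 3:F. ✗
3: successors {3}; Box r or not p there: 3:F. ✗
That's 1 of 3 worlds, so 1/3.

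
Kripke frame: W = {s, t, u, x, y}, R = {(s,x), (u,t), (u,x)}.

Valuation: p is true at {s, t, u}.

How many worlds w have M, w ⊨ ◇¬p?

s: successors {x}; ¬p there: x:T. ✓
t: no successors, so ◇¬p fails. ✗
u: successors {t, x}; ¬p there: t:F, x:T. ✓
x: no successors, so ◇¬p fails. ✗
y: no successors, so ◇¬p fails. ✗
Satisfying worlds: {s, u}.

2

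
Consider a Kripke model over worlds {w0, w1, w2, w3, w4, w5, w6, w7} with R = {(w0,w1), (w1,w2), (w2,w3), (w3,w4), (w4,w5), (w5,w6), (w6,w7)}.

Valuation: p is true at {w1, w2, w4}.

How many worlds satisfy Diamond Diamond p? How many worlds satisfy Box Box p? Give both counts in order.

2 and 4

For Diamond Diamond p:
w0: successors {w1}; Diamond p there: w1:T. ✓
w1: successors {w2}; Diamond p there: w2:F. ✗
w2: successors {w3}; Diamond p there: w3:T. ✓
w3: successors {w4}; Diamond p there: w4:F. ✗
w4: successors {w5}; Diamond p there: w5:F. ✗
w5: successors {w6}; Diamond p there: w6:F. ✗
w6: successors {w7}; Diamond p there: w7:F. ✗
w7: no successors, so Diamond Diamond p fails. ✗
— 2 worlds.
For Box Box p:
w0: successors {w1}; Box p there: w1:T. ✓
w1: successors {w2}; Box p there: w2:F. ✗
w2: successors {w3}; Box p there: w3:T. ✓
w3: successors {w4}; Box p there: w4:F. ✗
w4: successors {w5}; Box p there: w5:F. ✗
w5: successors {w6}; Box p there: w6:F. ✗
w6: successors {w7}; Box p there: w7:T. ✓
w7: no successors, so Box Box p holds vacuously. ✓
— 4 worlds.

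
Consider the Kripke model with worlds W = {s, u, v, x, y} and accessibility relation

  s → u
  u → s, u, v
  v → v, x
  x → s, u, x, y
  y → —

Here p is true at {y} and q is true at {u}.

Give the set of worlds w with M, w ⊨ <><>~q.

s: successors {u}; <>~q there: u:T. ✓
u: successors {s, u, v}; <>~q there: s:F, u:T, v:T. ✓
v: successors {v, x}; <>~q there: v:T, x:T. ✓
x: successors {s, u, x, y}; <>~q there: s:F, u:T, x:T, y:F. ✓
y: no successors, so <><>~q fails. ✗

{s, u, v, x}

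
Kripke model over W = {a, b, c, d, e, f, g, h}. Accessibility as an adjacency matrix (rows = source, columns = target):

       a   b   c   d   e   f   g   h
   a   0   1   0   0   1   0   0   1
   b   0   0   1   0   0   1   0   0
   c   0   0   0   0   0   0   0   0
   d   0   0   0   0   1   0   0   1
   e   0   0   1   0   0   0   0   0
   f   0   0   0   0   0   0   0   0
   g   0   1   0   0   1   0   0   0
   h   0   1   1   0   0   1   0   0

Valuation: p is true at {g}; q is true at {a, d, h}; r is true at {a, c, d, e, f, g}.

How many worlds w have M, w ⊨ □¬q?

6

a: successors {b, e, h}; ¬q there: b:T, e:T, h:F. ✗
b: successors {c, f}; ¬q there: c:T, f:T. ✓
c: no successors, so □¬q holds vacuously. ✓
d: successors {e, h}; ¬q there: e:T, h:F. ✗
e: successors {c}; ¬q there: c:T. ✓
f: no successors, so □¬q holds vacuously. ✓
g: successors {b, e}; ¬q there: b:T, e:T. ✓
h: successors {b, c, f}; ¬q there: b:T, c:T, f:T. ✓
Satisfying worlds: {b, c, e, f, g, h}.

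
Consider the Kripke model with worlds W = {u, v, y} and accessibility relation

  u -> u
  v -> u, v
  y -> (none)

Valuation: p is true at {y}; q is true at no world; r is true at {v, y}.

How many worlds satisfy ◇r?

1

u: successors {u}; r there: u:F. ✗
v: successors {u, v}; r there: u:F, v:T. ✓
y: no successors, so ◇r fails. ✗
Satisfying worlds: {v}.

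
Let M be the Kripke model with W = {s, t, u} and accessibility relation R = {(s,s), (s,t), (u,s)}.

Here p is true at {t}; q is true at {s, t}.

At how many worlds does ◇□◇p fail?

2

s: successors {s, t}; □◇p there: s:F, t:T. ✓
t: no successors, so ◇□◇p fails. ✗
u: successors {s}; □◇p there: s:F. ✗
Satisfying worlds: {s}.
So ◇□◇p fails at the other 2 worlds.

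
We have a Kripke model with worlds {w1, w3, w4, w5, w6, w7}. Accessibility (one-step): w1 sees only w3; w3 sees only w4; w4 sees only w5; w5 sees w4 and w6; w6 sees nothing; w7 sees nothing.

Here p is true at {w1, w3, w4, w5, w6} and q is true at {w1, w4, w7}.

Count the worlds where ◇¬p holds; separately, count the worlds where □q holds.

For ◇¬p:
w1: successors {w3}; ¬p there: w3:F. ✗
w3: successors {w4}; ¬p there: w4:F. ✗
w4: successors {w5}; ¬p there: w5:F. ✗
w5: successors {w4, w6}; ¬p there: w4:F, w6:F. ✗
w6: no successors, so ◇¬p fails. ✗
w7: no successors, so ◇¬p fails. ✗
— 0 worlds.
For □q:
w1: successors {w3}; q there: w3:F. ✗
w3: successors {w4}; q there: w4:T. ✓
w4: successors {w5}; q there: w5:F. ✗
w5: successors {w4, w6}; q there: w4:T, w6:F. ✗
w6: no successors, so □q holds vacuously. ✓
w7: no successors, so □q holds vacuously. ✓
— 3 worlds.

0 and 3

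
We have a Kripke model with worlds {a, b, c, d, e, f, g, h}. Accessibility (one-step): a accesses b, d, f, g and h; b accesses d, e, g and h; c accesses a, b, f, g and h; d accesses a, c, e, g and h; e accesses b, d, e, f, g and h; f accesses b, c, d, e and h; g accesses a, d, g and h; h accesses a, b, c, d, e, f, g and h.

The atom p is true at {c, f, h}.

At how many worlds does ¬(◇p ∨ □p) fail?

8

a: ◇p ∨ □p is T. ✗
b: ◇p ∨ □p is T. ✗
c: ◇p ∨ □p is T. ✗
d: ◇p ∨ □p is T. ✗
e: ◇p ∨ □p is T. ✗
f: ◇p ∨ □p is T. ✗
g: ◇p ∨ □p is T. ✗
h: ◇p ∨ □p is T. ✗
Satisfying worlds: ∅.
So ¬(◇p ∨ □p) fails at the other 8 worlds.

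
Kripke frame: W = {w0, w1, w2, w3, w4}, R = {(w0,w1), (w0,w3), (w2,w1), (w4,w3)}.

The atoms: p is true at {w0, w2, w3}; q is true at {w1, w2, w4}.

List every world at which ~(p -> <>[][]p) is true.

{w3}

w0: p -> <>[][]p is T. ✗
w1: p -> <>[][]p is T. ✗
w2: p -> <>[][]p is T. ✗
w3: p -> <>[][]p is F. ✓
w4: p -> <>[][]p is T. ✗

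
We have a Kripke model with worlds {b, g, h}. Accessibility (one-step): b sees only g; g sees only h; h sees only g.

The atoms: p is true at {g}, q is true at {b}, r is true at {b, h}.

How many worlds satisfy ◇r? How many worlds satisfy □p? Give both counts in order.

1 and 2

For ◇r:
b: successors {g}; r there: g:F. ✗
g: successors {h}; r there: h:T. ✓
h: successors {g}; r there: g:F. ✗
— 1 world.
For □p:
b: successors {g}; p there: g:T. ✓
g: successors {h}; p there: h:F. ✗
h: successors {g}; p there: g:T. ✓
— 2 worlds.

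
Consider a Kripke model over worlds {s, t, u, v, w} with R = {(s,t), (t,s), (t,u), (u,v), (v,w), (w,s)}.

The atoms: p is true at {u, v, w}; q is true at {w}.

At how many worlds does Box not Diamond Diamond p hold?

s: successors {t}; not Diamond Diamond p there: t:F. ✗
t: successors {s, u}; not Diamond Diamond p there: s:F, u:F. ✗
u: successors {v}; not Diamond Diamond p there: v:T. ✓
v: successors {w}; not Diamond Diamond p there: w:T. ✓
w: successors {s}; not Diamond Diamond p there: s:F. ✗
Satisfying worlds: {u, v}.

2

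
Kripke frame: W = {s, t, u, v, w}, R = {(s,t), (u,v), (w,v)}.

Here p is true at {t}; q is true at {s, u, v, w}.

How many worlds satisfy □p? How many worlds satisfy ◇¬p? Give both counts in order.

3 and 2

For □p:
s: successors {t}; p there: t:T. ✓
t: no successors, so □p holds vacuously. ✓
u: successors {v}; p there: v:F. ✗
v: no successors, so □p holds vacuously. ✓
w: successors {v}; p there: v:F. ✗
— 3 worlds.
For ◇¬p:
s: successors {t}; ¬p there: t:F. ✗
t: no successors, so ◇¬p fails. ✗
u: successors {v}; ¬p there: v:T. ✓
v: no successors, so ◇¬p fails. ✗
w: successors {v}; ¬p there: v:T. ✓
— 2 worlds.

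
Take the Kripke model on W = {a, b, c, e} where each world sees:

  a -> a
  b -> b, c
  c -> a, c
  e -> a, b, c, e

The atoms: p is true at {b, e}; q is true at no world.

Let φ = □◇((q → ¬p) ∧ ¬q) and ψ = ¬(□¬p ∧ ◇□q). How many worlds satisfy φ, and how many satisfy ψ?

For □◇((q → ¬p) ∧ ¬q):
a: successors {a}; ◇((q → ¬p) ∧ ¬q) there: a:T. ✓
b: successors {b, c}; ◇((q → ¬p) ∧ ¬q) there: b:T, c:T. ✓
c: successors {a, c}; ◇((q → ¬p) ∧ ¬q) there: a:T, c:T. ✓
e: successors {a, b, c, e}; ◇((q → ¬p) ∧ ¬q) there: a:T, b:T, c:T, e:T. ✓
— 4 worlds.
For ¬(□¬p ∧ ◇□q):
a: □¬p ∧ ◇□q is F. ✓
b: □¬p ∧ ◇□q is F. ✓
c: □¬p ∧ ◇□q is F. ✓
e: □¬p ∧ ◇□q is F. ✓
— 4 worlds.

4 and 4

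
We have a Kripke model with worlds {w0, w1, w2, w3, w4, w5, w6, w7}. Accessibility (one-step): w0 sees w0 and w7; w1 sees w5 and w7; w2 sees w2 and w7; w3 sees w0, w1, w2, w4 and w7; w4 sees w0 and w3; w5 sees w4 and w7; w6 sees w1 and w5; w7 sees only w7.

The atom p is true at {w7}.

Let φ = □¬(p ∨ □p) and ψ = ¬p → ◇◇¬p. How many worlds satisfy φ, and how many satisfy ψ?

2 and 8

For □¬(p ∨ □p):
w0: successors {w0, w7}; ¬(p ∨ □p) there: w0:T, w7:F. ✗
w1: successors {w5, w7}; ¬(p ∨ □p) there: w5:T, w7:F. ✗
w2: successors {w2, w7}; ¬(p ∨ □p) there: w2:T, w7:F. ✗
w3: successors {w0, w1, w2, w4, w7}; ¬(p ∨ □p) there: w0:T, w1:T, w2:T, w4:T, w7:F. ✗
w4: successors {w0, w3}; ¬(p ∨ □p) there: w0:T, w3:T. ✓
w5: successors {w4, w7}; ¬(p ∨ □p) there: w4:T, w7:F. ✗
w6: successors {w1, w5}; ¬(p ∨ □p) there: w1:T, w5:T. ✓
w7: successors {w7}; ¬(p ∨ □p) there: w7:F. ✗
— 2 worlds.
For ¬p → ◇◇¬p:
w0: ¬p is T, ◇◇¬p is T. ✓
w1: ¬p is T, ◇◇¬p is T. ✓
w2: ¬p is T, ◇◇¬p is T. ✓
w3: ¬p is T, ◇◇¬p is T. ✓
w4: ¬p is T, ◇◇¬p is T. ✓
w5: ¬p is T, ◇◇¬p is T. ✓
w6: ¬p is T, ◇◇¬p is T. ✓
w7: ¬p is F, ◇◇¬p is F. ✓
— 8 worlds.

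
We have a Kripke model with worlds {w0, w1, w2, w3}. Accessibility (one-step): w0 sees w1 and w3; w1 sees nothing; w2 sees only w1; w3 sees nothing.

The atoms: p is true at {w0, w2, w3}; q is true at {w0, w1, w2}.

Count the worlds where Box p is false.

2

w0: successors {w1, w3}; p there: w1:F, w3:T. ✗
w1: no successors, so Box p holds vacuously. ✓
w2: successors {w1}; p there: w1:F. ✗
w3: no successors, so Box p holds vacuously. ✓
Satisfying worlds: {w1, w3}.
So Box p fails at the other 2 worlds.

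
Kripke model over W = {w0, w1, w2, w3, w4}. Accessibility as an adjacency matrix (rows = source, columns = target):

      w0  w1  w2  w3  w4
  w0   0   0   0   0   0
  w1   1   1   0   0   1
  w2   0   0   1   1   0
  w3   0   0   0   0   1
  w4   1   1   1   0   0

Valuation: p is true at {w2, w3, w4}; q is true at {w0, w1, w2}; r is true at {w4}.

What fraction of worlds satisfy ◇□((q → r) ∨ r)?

w0: no successors, so ◇□((q → r) ∨ r) fails. ✗
w1: successors {w0, w1, w4}; □((q → r) ∨ r) there: w0:T, w1:F, w4:F. ✓
w2: successors {w2, w3}; □((q → r) ∨ r) there: w2:F, w3:T. ✓
w3: successors {w4}; □((q → r) ∨ r) there: w4:F. ✗
w4: successors {w0, w1, w2}; □((q → r) ∨ r) there: w0:T, w1:F, w2:F. ✓
That's 3 of 5 worlds, so 3/5.

3/5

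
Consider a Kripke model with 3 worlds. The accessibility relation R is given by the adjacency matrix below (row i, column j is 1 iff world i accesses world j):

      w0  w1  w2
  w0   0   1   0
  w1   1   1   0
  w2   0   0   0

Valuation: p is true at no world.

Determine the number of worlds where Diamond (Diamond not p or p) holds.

2

w0: successors {w1}; Diamond not p or p there: w1:T. ✓
w1: successors {w0, w1}; Diamond not p or p there: w0:T, w1:T. ✓
w2: no successors, so Diamond (Diamond not p or p) fails. ✗
Satisfying worlds: {w0, w1}.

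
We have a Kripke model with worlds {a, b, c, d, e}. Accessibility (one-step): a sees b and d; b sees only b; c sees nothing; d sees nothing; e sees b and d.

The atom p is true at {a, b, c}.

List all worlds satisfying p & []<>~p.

a: p is T, []<>~p is F. ✗
b: p is T, []<>~p is F. ✗
c: p is T, []<>~p is T. ✓
d: p is F, []<>~p is T. ✗
e: p is F, []<>~p is F. ✗

{c}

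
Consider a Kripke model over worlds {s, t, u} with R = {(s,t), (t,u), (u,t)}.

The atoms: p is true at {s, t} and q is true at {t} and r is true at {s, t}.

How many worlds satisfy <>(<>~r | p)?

2

s: successors {t}; <>~r | p there: t:T. ✓
t: successors {u}; <>~r | p there: u:F. ✗
u: successors {t}; <>~r | p there: t:T. ✓
Satisfying worlds: {s, u}.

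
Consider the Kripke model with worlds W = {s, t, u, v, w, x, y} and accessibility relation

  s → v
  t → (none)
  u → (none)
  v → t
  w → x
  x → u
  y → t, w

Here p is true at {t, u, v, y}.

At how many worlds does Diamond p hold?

4

s: successors {v}; p there: v:T. ✓
t: no successors, so Diamond p fails. ✗
u: no successors, so Diamond p fails. ✗
v: successors {t}; p there: t:T. ✓
w: successors {x}; p there: x:F. ✗
x: successors {u}; p there: u:T. ✓
y: successors {t, w}; p there: t:T, w:F. ✓
Satisfying worlds: {s, v, x, y}.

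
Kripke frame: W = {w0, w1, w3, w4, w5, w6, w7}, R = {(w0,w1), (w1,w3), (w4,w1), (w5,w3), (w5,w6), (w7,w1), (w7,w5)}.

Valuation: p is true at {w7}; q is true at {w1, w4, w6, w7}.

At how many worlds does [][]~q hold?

6

w0: successors {w1}; []~q there: w1:T. ✓
w1: successors {w3}; []~q there: w3:T. ✓
w3: no successors, so [][]~q holds vacuously. ✓
w4: successors {w1}; []~q there: w1:T. ✓
w5: successors {w3, w6}; []~q there: w3:T, w6:T. ✓
w6: no successors, so [][]~q holds vacuously. ✓
w7: successors {w1, w5}; []~q there: w1:T, w5:F. ✗
Satisfying worlds: {w0, w1, w3, w4, w5, w6}.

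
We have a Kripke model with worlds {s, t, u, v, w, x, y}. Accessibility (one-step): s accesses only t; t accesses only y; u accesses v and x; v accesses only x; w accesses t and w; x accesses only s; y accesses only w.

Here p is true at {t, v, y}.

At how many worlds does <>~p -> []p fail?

5

s: <>~p is F, []p is T. ✓
t: <>~p is F, []p is T. ✓
u: <>~p is T, []p is F. ✗
v: <>~p is T, []p is F. ✗
w: <>~p is T, []p is F. ✗
x: <>~p is T, []p is F. ✗
y: <>~p is T, []p is F. ✗
Satisfying worlds: {s, t}.
So <>~p -> []p fails at the other 5 worlds.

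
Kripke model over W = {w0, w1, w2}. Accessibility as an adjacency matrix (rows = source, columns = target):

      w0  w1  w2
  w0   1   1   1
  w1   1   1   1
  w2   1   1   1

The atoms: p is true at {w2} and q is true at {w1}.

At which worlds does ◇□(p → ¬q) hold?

{w0, w1, w2}

w0: successors {w0, w1, w2}; □(p → ¬q) there: w0:T, w1:T, w2:T. ✓
w1: successors {w0, w1, w2}; □(p → ¬q) there: w0:T, w1:T, w2:T. ✓
w2: successors {w0, w1, w2}; □(p → ¬q) there: w0:T, w1:T, w2:T. ✓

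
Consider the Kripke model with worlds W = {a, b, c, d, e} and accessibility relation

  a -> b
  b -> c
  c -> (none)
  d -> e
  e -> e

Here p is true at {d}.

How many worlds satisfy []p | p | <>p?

2

a: []p | p is F, <>p is F. ✗
b: []p | p is F, <>p is F. ✗
c: []p | p is T, <>p is F. ✓
d: []p | p is T, <>p is F. ✓
e: []p | p is F, <>p is F. ✗
Satisfying worlds: {c, d}.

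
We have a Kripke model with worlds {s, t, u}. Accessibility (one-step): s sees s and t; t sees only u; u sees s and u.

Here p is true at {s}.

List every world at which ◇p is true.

s: successors {s, t}; p there: s:T, t:F. ✓
t: successors {u}; p there: u:F. ✗
u: successors {s, u}; p there: s:T, u:F. ✓

{s, u}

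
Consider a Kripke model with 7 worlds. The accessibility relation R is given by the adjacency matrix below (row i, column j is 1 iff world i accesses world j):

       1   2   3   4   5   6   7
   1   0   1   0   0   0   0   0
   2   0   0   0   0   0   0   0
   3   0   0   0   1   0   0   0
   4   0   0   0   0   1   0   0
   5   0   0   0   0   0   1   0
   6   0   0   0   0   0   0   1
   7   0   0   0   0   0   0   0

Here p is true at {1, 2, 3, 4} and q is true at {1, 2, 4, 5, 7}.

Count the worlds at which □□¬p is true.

7

1: successors {2}; □¬p there: 2:T. ✓
2: no successors, so □□¬p holds vacuously. ✓
3: successors {4}; □¬p there: 4:T. ✓
4: successors {5}; □¬p there: 5:T. ✓
5: successors {6}; □¬p there: 6:T. ✓
6: successors {7}; □¬p there: 7:T. ✓
7: no successors, so □□¬p holds vacuously. ✓
Satisfying worlds: {1, 2, 3, 4, 5, 6, 7}.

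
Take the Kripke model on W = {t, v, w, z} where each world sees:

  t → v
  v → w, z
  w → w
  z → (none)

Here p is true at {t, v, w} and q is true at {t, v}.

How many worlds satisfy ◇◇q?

t: successors {v}; ◇q there: v:F. ✗
v: successors {w, z}; ◇q there: w:F, z:F. ✗
w: successors {w}; ◇q there: w:F. ✗
z: no successors, so ◇◇q fails. ✗
Satisfying worlds: ∅.

0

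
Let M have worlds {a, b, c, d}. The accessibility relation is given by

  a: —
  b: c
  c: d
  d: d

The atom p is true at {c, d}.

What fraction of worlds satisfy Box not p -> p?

a: Box not p is T, p is F. ✗
b: Box not p is F, p is F. ✓
c: Box not p is F, p is T. ✓
d: Box not p is F, p is T. ✓
That's 3 of 4 worlds, so 3/4.

3/4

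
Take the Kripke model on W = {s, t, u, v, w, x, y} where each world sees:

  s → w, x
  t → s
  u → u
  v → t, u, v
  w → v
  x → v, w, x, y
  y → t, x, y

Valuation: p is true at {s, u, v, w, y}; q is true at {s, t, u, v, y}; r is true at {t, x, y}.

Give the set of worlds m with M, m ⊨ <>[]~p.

s: successors {w, x}; []~p there: w:F, x:F. ✗
t: successors {s}; []~p there: s:F. ✗
u: successors {u}; []~p there: u:F. ✗
v: successors {t, u, v}; []~p there: t:F, u:F, v:F. ✗
w: successors {v}; []~p there: v:F. ✗
x: successors {v, w, x, y}; []~p there: v:F, w:F, x:F, y:F. ✗
y: successors {t, x, y}; []~p there: t:F, x:F, y:F. ✗

∅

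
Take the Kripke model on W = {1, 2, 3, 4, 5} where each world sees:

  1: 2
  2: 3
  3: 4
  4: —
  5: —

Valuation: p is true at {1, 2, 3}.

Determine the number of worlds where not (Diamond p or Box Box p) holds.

1: Diamond p or Box Box p is T. ✗
2: Diamond p or Box Box p is T. ✗
3: Diamond p or Box Box p is T. ✗
4: Diamond p or Box Box p is T. ✗
5: Diamond p or Box Box p is T. ✗
Satisfying worlds: ∅.

0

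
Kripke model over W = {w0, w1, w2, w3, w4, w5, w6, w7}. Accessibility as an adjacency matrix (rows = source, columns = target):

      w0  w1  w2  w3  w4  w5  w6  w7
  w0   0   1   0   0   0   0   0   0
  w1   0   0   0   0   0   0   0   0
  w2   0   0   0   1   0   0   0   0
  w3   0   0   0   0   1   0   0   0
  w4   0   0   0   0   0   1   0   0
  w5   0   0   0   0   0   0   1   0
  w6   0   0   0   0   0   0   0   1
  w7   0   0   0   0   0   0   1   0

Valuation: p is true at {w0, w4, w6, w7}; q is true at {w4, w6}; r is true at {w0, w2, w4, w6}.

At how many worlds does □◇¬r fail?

w0: successors {w1}; ◇¬r there: w1:F. ✗
w1: no successors, so □◇¬r holds vacuously. ✓
w2: successors {w3}; ◇¬r there: w3:F. ✗
w3: successors {w4}; ◇¬r there: w4:T. ✓
w4: successors {w5}; ◇¬r there: w5:F. ✗
w5: successors {w6}; ◇¬r there: w6:T. ✓
w6: successors {w7}; ◇¬r there: w7:F. ✗
w7: successors {w6}; ◇¬r there: w6:T. ✓
Satisfying worlds: {w1, w3, w5, w7}.
So □◇¬r fails at the other 4 worlds.

4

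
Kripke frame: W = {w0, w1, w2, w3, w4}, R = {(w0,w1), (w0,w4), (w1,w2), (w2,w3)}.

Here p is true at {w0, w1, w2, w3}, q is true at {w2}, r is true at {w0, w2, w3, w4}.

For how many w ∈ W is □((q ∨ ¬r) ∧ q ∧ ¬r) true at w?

2

w0: successors {w1, w4}; (q ∨ ¬r) ∧ q ∧ ¬r there: w1:F, w4:F. ✗
w1: successors {w2}; (q ∨ ¬r) ∧ q ∧ ¬r there: w2:F. ✗
w2: successors {w3}; (q ∨ ¬r) ∧ q ∧ ¬r there: w3:F. ✗
w3: no successors, so □((q ∨ ¬r) ∧ q ∧ ¬r) holds vacuously. ✓
w4: no successors, so □((q ∨ ¬r) ∧ q ∧ ¬r) holds vacuously. ✓
Satisfying worlds: {w3, w4}.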